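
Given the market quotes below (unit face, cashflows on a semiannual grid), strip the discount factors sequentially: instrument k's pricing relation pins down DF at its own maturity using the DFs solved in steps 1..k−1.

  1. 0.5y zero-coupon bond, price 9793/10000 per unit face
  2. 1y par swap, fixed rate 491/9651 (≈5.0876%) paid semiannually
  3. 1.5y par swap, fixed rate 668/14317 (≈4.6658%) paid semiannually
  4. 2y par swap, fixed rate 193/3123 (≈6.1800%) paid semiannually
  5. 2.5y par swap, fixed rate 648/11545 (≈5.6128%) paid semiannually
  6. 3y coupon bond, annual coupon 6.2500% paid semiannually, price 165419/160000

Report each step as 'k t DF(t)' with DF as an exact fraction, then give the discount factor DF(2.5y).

step 1 [0.5y] zero: DF = P = 9793/10000 ≈ 0.979300
step 2 [1y] swap r/2=491/19302: DF=(1 − 491/19302·(0.979300))/(1+491/19302) = 9509/10000 ≈ 0.950900
step 3 [1.5y] swap r/2=334/14317: DF=(1 − 334/14317·(0.979300+0.950900))/(1+334/14317) = 2333/2500 ≈ 0.933200
step 4 [2y] swap r/2=193/6246: DF=(1 − 193/6246·(0.979300+0.950900+0.933200))/(1+193/6246) = 4421/5000 ≈ 0.884200
step 5 [2.5y] swap r/2=324/11545: DF=(1 − 324/11545·(0.979300+0.950900+0.933200+0.884200))/(1+324/11545) = 544/625 ≈ 0.870400
step 6 [3y] bond c/2=1/32: DF=(165419/160000 − 1/32·(0.979300+0.950900+0.933200+0.884200+0.870400))/(1+1/32) = 4313/5000 ≈ 0.862600

1 1/2 9793/10000
2 1 9509/10000
3 3/2 2333/2500
4 2 4421/5000
5 5/2 544/625
6 3 4313/5000
DF(2.5y) = 544/625 ≈ 0.870400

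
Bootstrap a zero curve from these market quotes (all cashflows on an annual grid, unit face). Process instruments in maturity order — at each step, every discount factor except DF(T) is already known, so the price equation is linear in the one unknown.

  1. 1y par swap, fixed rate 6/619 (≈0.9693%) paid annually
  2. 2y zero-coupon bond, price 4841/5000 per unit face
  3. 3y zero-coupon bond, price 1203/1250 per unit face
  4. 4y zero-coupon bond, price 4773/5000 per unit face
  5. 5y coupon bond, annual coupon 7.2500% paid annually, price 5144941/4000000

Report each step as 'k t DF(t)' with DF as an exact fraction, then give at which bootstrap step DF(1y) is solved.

step 1 [1y] swap r/1=6/619: DF=(1 − 6/619·(0))/(1+6/619) = 619/625 ≈ 0.990400
step 2 [2y] zero: DF = P = 4841/5000 ≈ 0.968200
step 3 [3y] zero: DF = P = 1203/1250 ≈ 0.962400
step 4 [4y] zero: DF = P = 4773/5000 ≈ 0.954600
step 5 [5y] bond c/1=29/400: DF=(5144941/4000000 − 29/400·(0.990400+0.968200+0.962400+0.954600))/(1+29/400) = 9373/10000 ≈ 0.937300

1 1 619/625
2 2 4841/5000
3 3 1203/1250
4 4 4773/5000
5 5 9373/10000
DF(1y) is solved at step 1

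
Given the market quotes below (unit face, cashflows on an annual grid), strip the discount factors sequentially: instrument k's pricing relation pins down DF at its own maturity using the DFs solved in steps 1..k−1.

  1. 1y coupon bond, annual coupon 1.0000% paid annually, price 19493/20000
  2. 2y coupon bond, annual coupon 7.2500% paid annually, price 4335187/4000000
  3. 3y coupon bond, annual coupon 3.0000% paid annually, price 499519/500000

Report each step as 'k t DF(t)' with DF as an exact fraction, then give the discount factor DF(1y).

step 1 [1y] bond c/1=1/100: DF=(19493/20000 − 1/100·(0))/(1+1/100) = 193/200 ≈ 0.965000
step 2 [2y] bond c/1=29/400: DF=(4335187/4000000 − 29/400·(0.965000))/(1+29/400) = 9453/10000 ≈ 0.945300
step 3 [3y] bond c/1=3/100: DF=(499519/500000 − 3/100·(0.965000+0.945300))/(1+3/100) = 9143/10000 ≈ 0.914300

1 1 193/200
2 2 9453/10000
3 3 9143/10000
DF(1y) = 193/200 ≈ 0.965000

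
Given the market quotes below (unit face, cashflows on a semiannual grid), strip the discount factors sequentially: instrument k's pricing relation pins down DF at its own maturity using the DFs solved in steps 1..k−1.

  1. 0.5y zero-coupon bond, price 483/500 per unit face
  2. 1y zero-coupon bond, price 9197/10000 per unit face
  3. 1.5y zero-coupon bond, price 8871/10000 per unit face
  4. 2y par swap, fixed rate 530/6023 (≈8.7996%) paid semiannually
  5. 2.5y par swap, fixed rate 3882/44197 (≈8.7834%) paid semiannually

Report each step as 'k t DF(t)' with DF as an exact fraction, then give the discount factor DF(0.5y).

1 1/2 483/500
2 1 9197/10000
3 3/2 8871/10000
4 2 841/1000
5 5/2 8059/10000
DF(0.5y) = 483/500 ≈ 0.966000

step 1 [0.5y] zero: DF = P = 483/500 ≈ 0.966000
step 2 [1y] zero: DF = P = 9197/10000 ≈ 0.919700
step 3 [1.5y] zero: DF = P = 8871/10000 ≈ 0.887100
step 4 [2y] swap r/2=265/6023: DF=(1 − 265/6023·(0.966000+0.919700+0.887100))/(1+265/6023) = 841/1000 ≈ 0.841000
step 5 [2.5y] swap r/2=1941/44197: DF=(1 − 1941/44197·(0.966000+0.919700+0.887100+0.841000))/(1+1941/44197) = 8059/10000 ≈ 0.805900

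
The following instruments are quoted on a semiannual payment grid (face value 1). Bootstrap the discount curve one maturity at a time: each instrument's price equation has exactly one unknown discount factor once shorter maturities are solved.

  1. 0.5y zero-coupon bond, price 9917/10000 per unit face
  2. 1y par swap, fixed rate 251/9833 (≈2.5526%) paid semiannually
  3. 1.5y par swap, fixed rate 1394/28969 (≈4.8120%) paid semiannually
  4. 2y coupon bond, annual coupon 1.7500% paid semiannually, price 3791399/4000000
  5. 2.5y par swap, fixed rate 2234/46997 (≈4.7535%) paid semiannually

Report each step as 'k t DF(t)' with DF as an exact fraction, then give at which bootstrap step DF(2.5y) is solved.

1 1/2 9917/10000
2 1 9749/10000
3 3/2 9303/10000
4 2 1829/2000
5 5/2 8883/10000
DF(2.5y) is solved at step 5

step 1 [0.5y] zero: DF = P = 9917/10000 ≈ 0.991700
step 2 [1y] swap r/2=251/19666: DF=(1 − 251/19666·(0.991700))/(1+251/19666) = 9749/10000 ≈ 0.974900
step 3 [1.5y] swap r/2=697/28969: DF=(1 − 697/28969·(0.991700+0.974900))/(1+697/28969) = 9303/10000 ≈ 0.930300
step 4 [2y] bond c/2=7/800: DF=(3791399/4000000 − 7/800·(0.991700+0.974900+0.930300))/(1+7/800) = 1829/2000 ≈ 0.914500
step 5 [2.5y] swap r/2=1117/46997: DF=(1 − 1117/46997·(0.991700+0.974900+0.930300+0.914500))/(1+1117/46997) = 8883/10000 ≈ 0.888300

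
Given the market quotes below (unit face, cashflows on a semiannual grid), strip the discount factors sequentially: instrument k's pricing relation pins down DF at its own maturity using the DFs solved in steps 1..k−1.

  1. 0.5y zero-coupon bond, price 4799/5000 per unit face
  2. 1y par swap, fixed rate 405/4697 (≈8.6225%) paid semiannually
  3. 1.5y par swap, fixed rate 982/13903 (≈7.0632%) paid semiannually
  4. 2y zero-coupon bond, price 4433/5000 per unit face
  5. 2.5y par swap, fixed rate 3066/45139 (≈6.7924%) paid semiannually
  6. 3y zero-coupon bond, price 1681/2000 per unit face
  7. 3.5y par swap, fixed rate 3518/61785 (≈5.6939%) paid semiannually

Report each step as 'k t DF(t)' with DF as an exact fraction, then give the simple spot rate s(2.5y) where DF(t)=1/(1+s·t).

1 1/2 4799/5000
2 1 919/1000
3 3/2 4509/5000
4 2 4433/5000
5 5/2 8467/10000
6 3 1681/2000
7 7/2 8241/10000
s(2.5y) = (1/(8467/10000) − 1)/(5/2) = 3066/42335 ≈ 7.2422%

step 1 [0.5y] zero: DF = P = 4799/5000 ≈ 0.959800
step 2 [1y] swap r/2=405/9394: DF=(1 − 405/9394·(0.959800))/(1+405/9394) = 919/1000 ≈ 0.919000
step 3 [1.5y] swap r/2=491/13903: DF=(1 − 491/13903·(0.959800+0.919000))/(1+491/13903) = 4509/5000 ≈ 0.901800
step 4 [2y] zero: DF = P = 4433/5000 ≈ 0.886600
step 5 [2.5y] swap r/2=1533/45139: DF=(1 − 1533/45139·(0.959800+0.919000+0.901800+0.886600))/(1+1533/45139) = 8467/10000 ≈ 0.846700
step 6 [3y] zero: DF = P = 1681/2000 ≈ 0.840500
step 7 [3.5y] swap r/2=1759/61785: DF=(1 − 1759/61785·(0.959800+0.919000+0.901800+0.886600+0.846700+0.840500))/(1+1759/61785) = 8241/10000 ≈ 0.824100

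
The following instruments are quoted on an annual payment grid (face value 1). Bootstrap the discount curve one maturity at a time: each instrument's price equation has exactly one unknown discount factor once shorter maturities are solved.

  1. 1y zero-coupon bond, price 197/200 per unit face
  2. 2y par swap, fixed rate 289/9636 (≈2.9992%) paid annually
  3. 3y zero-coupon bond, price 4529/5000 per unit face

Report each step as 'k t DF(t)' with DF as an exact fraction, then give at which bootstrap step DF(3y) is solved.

step 1 [1y] zero: DF = P = 197/200 ≈ 0.985000
step 2 [2y] swap r/1=289/9636: DF=(1 − 289/9636·(0.985000))/(1+289/9636) = 4711/5000 ≈ 0.942200
step 3 [3y] zero: DF = P = 4529/5000 ≈ 0.905800

1 1 197/200
2 2 4711/5000
3 3 4529/5000
DF(3y) is solved at step 3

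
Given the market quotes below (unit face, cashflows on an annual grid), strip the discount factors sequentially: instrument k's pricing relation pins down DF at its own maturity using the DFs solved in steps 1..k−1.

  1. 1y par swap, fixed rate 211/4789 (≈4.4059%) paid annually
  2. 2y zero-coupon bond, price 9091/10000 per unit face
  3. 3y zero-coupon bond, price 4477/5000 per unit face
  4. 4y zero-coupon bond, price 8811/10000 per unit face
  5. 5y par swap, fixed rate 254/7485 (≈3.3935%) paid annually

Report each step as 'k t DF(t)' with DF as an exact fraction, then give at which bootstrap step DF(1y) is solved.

1 1 4789/5000
2 2 9091/10000
3 3 4477/5000
4 4 8811/10000
5 5 2119/2500
DF(1y) is solved at step 1

step 1 [1y] swap r/1=211/4789: DF=(1 − 211/4789·(0))/(1+211/4789) = 4789/5000 ≈ 0.957800
step 2 [2y] zero: DF = P = 9091/10000 ≈ 0.909100
step 3 [3y] zero: DF = P = 4477/5000 ≈ 0.895400
step 4 [4y] zero: DF = P = 8811/10000 ≈ 0.881100
step 5 [5y] swap r/1=254/7485: DF=(1 − 254/7485·(0.957800+0.909100+0.895400+0.881100))/(1+254/7485) = 2119/2500 ≈ 0.847600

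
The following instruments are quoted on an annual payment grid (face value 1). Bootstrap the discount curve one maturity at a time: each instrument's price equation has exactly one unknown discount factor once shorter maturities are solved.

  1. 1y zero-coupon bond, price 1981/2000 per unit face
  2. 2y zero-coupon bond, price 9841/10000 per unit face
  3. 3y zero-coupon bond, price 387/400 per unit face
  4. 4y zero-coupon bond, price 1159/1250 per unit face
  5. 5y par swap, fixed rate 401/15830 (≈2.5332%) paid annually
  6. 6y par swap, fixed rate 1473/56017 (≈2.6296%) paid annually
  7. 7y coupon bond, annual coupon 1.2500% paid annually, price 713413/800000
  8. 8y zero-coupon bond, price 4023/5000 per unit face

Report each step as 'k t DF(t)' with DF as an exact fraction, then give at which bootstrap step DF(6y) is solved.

1 1 1981/2000
2 2 9841/10000
3 3 387/400
4 4 1159/1250
5 5 8797/10000
6 6 8527/10000
7 7 2029/2500
8 8 4023/5000
DF(6y) is solved at step 6

step 1 [1y] zero: DF = P = 1981/2000 ≈ 0.990500
step 2 [2y] zero: DF = P = 9841/10000 ≈ 0.984100
step 3 [3y] zero: DF = P = 387/400 ≈ 0.967500
step 4 [4y] zero: DF = P = 1159/1250 ≈ 0.927200
step 5 [5y] swap r/1=401/15830: DF=(1 − 401/15830·(0.990500+0.984100+0.967500+0.927200))/(1+401/15830) = 8797/10000 ≈ 0.879700
step 6 [6y] swap r/1=1473/56017: DF=(1 − 1473/56017·(0.990500+0.984100+0.967500+0.927200+0.879700))/(1+1473/56017) = 8527/10000 ≈ 0.852700
step 7 [7y] bond c/1=1/80: DF=(713413/800000 − 1/80·(0.990500+0.984100+0.967500+0.927200+0.879700+0.852700))/(1+1/80) = 2029/2500 ≈ 0.811600
step 8 [8y] zero: DF = P = 4023/5000 ≈ 0.804600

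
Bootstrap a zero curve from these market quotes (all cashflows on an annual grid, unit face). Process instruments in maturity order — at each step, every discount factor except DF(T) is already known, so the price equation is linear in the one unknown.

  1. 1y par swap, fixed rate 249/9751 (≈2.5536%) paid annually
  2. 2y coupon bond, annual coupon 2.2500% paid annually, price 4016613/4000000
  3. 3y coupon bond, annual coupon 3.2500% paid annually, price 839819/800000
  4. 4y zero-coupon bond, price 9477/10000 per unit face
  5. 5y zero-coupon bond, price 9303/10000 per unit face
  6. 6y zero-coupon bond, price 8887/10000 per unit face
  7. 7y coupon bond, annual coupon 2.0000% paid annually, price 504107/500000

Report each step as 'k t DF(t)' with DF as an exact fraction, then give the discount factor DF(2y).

step 1 [1y] swap r/1=249/9751: DF=(1 − 249/9751·(0))/(1+249/9751) = 9751/10000 ≈ 0.975100
step 2 [2y] bond c/1=9/400: DF=(4016613/4000000 − 9/400·(0.975100))/(1+9/400) = 4803/5000 ≈ 0.960600
step 3 [3y] bond c/1=13/400: DF=(839819/800000 − 13/400·(0.975100+0.960600))/(1+13/400) = 4779/5000 ≈ 0.955800
step 4 [4y] zero: DF = P = 9477/10000 ≈ 0.947700
step 5 [5y] zero: DF = P = 9303/10000 ≈ 0.930300
step 6 [6y] zero: DF = P = 8887/10000 ≈ 0.888700
step 7 [7y] bond c/1=1/50: DF=(504107/500000 − 1/50·(0.975100+0.960600+0.955800+0.947700+0.930300+0.888700))/(1+1/50) = 351/400 ≈ 0.877500

1 1 9751/10000
2 2 4803/5000
3 3 4779/5000
4 4 9477/10000
5 5 9303/10000
6 6 8887/10000
7 7 351/400
DF(2y) = 4803/5000 ≈ 0.960600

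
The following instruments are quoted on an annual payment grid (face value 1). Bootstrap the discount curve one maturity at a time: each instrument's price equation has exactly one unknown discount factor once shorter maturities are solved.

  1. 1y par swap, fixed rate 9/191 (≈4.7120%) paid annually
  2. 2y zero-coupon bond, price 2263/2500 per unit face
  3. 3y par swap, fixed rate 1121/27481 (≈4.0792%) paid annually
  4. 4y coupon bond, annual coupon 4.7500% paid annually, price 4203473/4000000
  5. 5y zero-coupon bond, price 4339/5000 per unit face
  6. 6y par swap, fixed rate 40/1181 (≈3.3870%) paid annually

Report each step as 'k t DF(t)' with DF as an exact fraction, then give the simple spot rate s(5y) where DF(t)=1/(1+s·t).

step 1 [1y] swap r/1=9/191: DF=(1 − 9/191·(0))/(1+9/191) = 191/200 ≈ 0.955000
step 2 [2y] zero: DF = P = 2263/2500 ≈ 0.905200
step 3 [3y] swap r/1=1121/27481: DF=(1 − 1121/27481·(0.955000+0.905200))/(1+1121/27481) = 8879/10000 ≈ 0.887900
step 4 [4y] bond c/1=19/400: DF=(4203473/4000000 − 19/400·(0.955000+0.905200+0.887900))/(1+19/400) = 4393/5000 ≈ 0.878600
step 5 [5y] zero: DF = P = 4339/5000 ≈ 0.867800
step 6 [6y] swap r/1=40/1181: DF=(1 − 40/1181·(0.955000+0.905200+0.887900+0.878600+0.867800))/(1+40/1181) = 41/50 ≈ 0.820000

1 1 191/200
2 2 2263/2500
3 3 8879/10000
4 4 4393/5000
5 5 4339/5000
6 6 41/50
s(5y) = (1/(4339/5000) − 1)/(5) = 661/21695 ≈ 3.0468%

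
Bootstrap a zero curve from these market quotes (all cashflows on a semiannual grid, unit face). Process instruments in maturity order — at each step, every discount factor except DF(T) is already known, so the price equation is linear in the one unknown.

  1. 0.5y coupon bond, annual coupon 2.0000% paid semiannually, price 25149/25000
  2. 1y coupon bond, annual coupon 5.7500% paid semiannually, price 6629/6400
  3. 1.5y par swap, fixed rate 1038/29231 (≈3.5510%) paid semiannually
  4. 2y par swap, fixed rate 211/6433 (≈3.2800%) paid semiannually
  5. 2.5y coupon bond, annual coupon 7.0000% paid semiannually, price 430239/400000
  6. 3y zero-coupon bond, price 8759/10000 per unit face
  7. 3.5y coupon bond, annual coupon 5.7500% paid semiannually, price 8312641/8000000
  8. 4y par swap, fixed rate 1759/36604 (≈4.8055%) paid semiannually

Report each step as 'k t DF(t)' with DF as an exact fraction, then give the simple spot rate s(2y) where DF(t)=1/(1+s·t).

step 1 [0.5y] bond c/2=1/100: DF=(25149/25000 − 1/100·(0))/(1+1/100) = 249/250 ≈ 0.996000
step 2 [1y] bond c/2=23/800: DF=(6629/6400 − 23/800·(0.996000))/(1+23/800) = 979/1000 ≈ 0.979000
step 3 [1.5y] swap r/2=519/29231: DF=(1 − 519/29231·(0.996000+0.979000))/(1+519/29231) = 9481/10000 ≈ 0.948100
step 4 [2y] swap r/2=211/12866: DF=(1 − 211/12866·(0.996000+0.979000+0.948100))/(1+211/12866) = 9367/10000 ≈ 0.936700
step 5 [2.5y] bond c/2=7/200: DF=(430239/400000 − 7/200·(0.996000+0.979000+0.948100+0.936700))/(1+7/200) = 9087/10000 ≈ 0.908700
step 6 [3y] zero: DF = P = 8759/10000 ≈ 0.875900
step 7 [3.5y] bond c/2=23/800: DF=(8312641/8000000 − 23/800·(0.996000+0.979000+0.948100+0.936700+0.908700+0.875900))/(1+23/800) = 8523/10000 ≈ 0.852300
step 8 [4y] swap r/2=1759/73208: DF=(1 − 1759/73208·(0.996000+0.979000+0.948100+0.936700+0.908700+0.875900+0.852300))/(1+1759/73208) = 8241/10000 ≈ 0.824100

1 1/2 249/250
2 1 979/1000
3 3/2 9481/10000
4 2 9367/10000
5 5/2 9087/10000
6 3 8759/10000
7 7/2 8523/10000
8 4 8241/10000
s(2y) = (1/(9367/10000) − 1)/(2) = 633/18734 ≈ 3.3789%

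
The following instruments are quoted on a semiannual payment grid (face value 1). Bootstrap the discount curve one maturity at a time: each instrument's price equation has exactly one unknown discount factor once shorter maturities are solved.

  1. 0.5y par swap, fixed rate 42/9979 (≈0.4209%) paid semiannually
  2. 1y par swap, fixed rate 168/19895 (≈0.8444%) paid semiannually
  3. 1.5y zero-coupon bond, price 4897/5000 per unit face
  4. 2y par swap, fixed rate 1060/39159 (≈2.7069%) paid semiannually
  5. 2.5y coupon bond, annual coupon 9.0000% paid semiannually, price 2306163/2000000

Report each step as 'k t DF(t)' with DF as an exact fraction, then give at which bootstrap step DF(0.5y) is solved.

1 1/2 9979/10000
2 1 2479/2500
3 3/2 4897/5000
4 2 947/1000
5 5/2 2337/2500
DF(0.5y) is solved at step 1

step 1 [0.5y] swap r/2=21/9979: DF=(1 − 21/9979·(0))/(1+21/9979) = 9979/10000 ≈ 0.997900
step 2 [1y] swap r/2=84/19895: DF=(1 − 84/19895·(0.997900))/(1+84/19895) = 2479/2500 ≈ 0.991600
step 3 [1.5y] zero: DF = P = 4897/5000 ≈ 0.979400
step 4 [2y] swap r/2=530/39159: DF=(1 − 530/39159·(0.997900+0.991600+0.979400))/(1+530/39159) = 947/1000 ≈ 0.947000
step 5 [2.5y] bond c/2=9/200: DF=(2306163/2000000 − 9/200·(0.997900+0.991600+0.979400+0.947000))/(1+9/200) = 2337/2500 ≈ 0.934800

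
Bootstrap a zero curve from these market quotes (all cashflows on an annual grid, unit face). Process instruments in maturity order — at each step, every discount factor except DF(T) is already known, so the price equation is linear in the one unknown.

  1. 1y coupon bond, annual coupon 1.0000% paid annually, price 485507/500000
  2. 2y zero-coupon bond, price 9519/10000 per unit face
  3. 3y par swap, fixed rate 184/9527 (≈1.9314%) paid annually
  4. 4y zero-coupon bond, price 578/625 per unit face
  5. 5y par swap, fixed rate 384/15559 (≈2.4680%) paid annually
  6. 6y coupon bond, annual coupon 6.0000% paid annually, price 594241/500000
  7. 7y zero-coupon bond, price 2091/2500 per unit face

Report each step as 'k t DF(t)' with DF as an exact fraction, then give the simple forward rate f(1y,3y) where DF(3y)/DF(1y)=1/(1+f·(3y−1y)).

step 1 [1y] bond c/1=1/100: DF=(485507/500000 − 1/100·(0))/(1+1/100) = 4807/5000 ≈ 0.961400
step 2 [2y] zero: DF = P = 9519/10000 ≈ 0.951900
step 3 [3y] swap r/1=184/9527: DF=(1 − 184/9527·(0.961400+0.951900))/(1+184/9527) = 1181/1250 ≈ 0.944800
step 4 [4y] zero: DF = P = 578/625 ≈ 0.924800
step 5 [5y] swap r/1=384/15559: DF=(1 − 384/15559·(0.961400+0.951900+0.944800+0.924800))/(1+384/15559) = 553/625 ≈ 0.884800
step 6 [6y] bond c/1=3/50: DF=(594241/500000 − 3/50·(0.961400+0.951900+0.944800+0.924800+0.884800))/(1+3/50) = 857/1000 ≈ 0.857000
step 7 [7y] zero: DF = P = 2091/2500 ≈ 0.836400

1 1 4807/5000
2 2 9519/10000
3 3 1181/1250
4 4 578/625
5 5 553/625
6 6 857/1000
7 7 2091/2500
f(1y,3y) = ((4807/5000)/(1181/1250) − 1)/(2) = 83/9448 ≈ 0.8785%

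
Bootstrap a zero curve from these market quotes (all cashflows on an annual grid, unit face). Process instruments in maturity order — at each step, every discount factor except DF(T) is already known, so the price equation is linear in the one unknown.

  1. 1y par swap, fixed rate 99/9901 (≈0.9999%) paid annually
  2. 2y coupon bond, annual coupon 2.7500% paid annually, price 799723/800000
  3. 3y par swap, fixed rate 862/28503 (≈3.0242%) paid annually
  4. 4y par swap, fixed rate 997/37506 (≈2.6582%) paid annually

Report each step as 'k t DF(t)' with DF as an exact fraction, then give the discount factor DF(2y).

step 1 [1y] swap r/1=99/9901: DF=(1 − 99/9901·(0))/(1+99/9901) = 9901/10000 ≈ 0.990100
step 2 [2y] bond c/1=11/400: DF=(799723/800000 − 11/400·(0.990100))/(1+11/400) = 1183/1250 ≈ 0.946400
step 3 [3y] swap r/1=862/28503: DF=(1 − 862/28503·(0.990100+0.946400))/(1+862/28503) = 4569/5000 ≈ 0.913800
step 4 [4y] swap r/1=997/37506: DF=(1 − 997/37506·(0.990100+0.946400+0.913800))/(1+997/37506) = 9003/10000 ≈ 0.900300

1 1 9901/10000
2 2 1183/1250
3 3 4569/5000
4 4 9003/10000
DF(2y) = 1183/1250 ≈ 0.946400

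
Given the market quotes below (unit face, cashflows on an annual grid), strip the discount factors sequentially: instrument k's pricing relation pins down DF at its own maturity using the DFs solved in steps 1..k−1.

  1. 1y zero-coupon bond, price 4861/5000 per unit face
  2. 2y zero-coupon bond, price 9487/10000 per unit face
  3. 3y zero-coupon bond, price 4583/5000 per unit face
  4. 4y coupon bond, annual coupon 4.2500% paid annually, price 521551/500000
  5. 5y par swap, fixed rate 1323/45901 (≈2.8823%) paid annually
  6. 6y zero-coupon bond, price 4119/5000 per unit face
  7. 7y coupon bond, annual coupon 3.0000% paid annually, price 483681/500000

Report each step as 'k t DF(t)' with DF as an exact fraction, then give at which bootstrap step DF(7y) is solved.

1 1 4861/5000
2 2 9487/10000
3 3 4583/5000
4 4 8849/10000
5 5 8677/10000
6 6 4119/5000
7 7 1563/2000
DF(7y) is solved at step 7

step 1 [1y] zero: DF = P = 4861/5000 ≈ 0.972200
step 2 [2y] zero: DF = P = 9487/10000 ≈ 0.948700
step 3 [3y] zero: DF = P = 4583/5000 ≈ 0.916600
step 4 [4y] bond c/1=17/400: DF=(521551/500000 − 17/400·(0.972200+0.948700+0.916600))/(1+17/400) = 8849/10000 ≈ 0.884900
step 5 [5y] swap r/1=1323/45901: DF=(1 − 1323/45901·(0.972200+0.948700+0.916600+0.884900))/(1+1323/45901) = 8677/10000 ≈ 0.867700
step 6 [6y] zero: DF = P = 4119/5000 ≈ 0.823800
step 7 [7y] bond c/1=3/100: DF=(483681/500000 − 3/100·(0.972200+0.948700+0.916600+0.884900+0.867700+0.823800))/(1+3/100) = 1563/2000 ≈ 0.781500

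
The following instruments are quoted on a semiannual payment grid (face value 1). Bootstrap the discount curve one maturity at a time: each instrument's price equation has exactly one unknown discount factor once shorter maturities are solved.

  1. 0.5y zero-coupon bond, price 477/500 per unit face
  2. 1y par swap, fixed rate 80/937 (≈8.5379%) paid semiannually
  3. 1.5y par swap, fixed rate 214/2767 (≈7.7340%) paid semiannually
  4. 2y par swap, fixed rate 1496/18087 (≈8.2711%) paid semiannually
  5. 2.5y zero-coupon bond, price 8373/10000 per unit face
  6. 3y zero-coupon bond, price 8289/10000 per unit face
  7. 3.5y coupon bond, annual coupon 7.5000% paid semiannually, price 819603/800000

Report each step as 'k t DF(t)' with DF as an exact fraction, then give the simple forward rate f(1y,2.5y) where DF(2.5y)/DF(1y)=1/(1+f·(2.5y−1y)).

step 1 [0.5y] zero: DF = P = 477/500 ≈ 0.954000
step 2 [1y] swap r/2=40/937: DF=(1 − 40/937·(0.954000))/(1+40/937) = 23/25 ≈ 0.920000
step 3 [1.5y] swap r/2=107/2767: DF=(1 − 107/2767·(0.954000+0.920000))/(1+107/2767) = 893/1000 ≈ 0.893000
step 4 [2y] swap r/2=748/18087: DF=(1 − 748/18087·(0.954000+0.920000+0.893000))/(1+748/18087) = 1063/1250 ≈ 0.850400
step 5 [2.5y] zero: DF = P = 8373/10000 ≈ 0.837300
step 6 [3y] zero: DF = P = 8289/10000 ≈ 0.828900
step 7 [3.5y] bond c/2=3/80: DF=(819603/800000 − 3/80·(0.954000+0.920000+0.893000+0.850400+0.837300+0.828900))/(1+3/80) = 1593/2000 ≈ 0.796500

1 1/2 477/500
2 1 23/25
3 3/2 893/1000
4 2 1063/1250
5 5/2 8373/10000
6 3 8289/10000
7 7/2 1593/2000
f(1y,2.5y) = ((23/25)/(8373/10000) − 1)/(3/2) = 1654/25119 ≈ 6.5847%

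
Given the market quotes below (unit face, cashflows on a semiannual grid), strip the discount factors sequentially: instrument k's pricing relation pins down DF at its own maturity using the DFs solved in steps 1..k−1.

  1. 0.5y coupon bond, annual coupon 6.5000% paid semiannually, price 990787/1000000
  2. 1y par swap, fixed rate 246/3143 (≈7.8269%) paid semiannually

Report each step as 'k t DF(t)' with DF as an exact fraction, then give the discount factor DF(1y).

1 1/2 2399/2500
2 1 4631/5000
DF(1y) = 4631/5000 ≈ 0.926200

step 1 [0.5y] bond c/2=13/400: DF=(990787/1000000 − 13/400·(0))/(1+13/400) = 2399/2500 ≈ 0.959600
step 2 [1y] swap r/2=123/3143: DF=(1 − 123/3143·(0.959600))/(1+123/3143) = 4631/5000 ≈ 0.926200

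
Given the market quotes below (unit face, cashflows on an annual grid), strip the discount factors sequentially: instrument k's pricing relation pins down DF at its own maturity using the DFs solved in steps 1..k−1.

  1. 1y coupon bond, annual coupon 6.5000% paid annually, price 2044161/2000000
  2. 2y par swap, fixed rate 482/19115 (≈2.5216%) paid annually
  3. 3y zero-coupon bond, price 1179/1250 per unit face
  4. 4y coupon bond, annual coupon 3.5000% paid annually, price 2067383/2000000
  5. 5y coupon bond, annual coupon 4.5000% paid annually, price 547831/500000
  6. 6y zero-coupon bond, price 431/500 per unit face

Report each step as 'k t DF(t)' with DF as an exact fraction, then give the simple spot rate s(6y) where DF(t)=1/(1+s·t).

1 1 9597/10000
2 2 4759/5000
3 3 1179/1250
4 4 4511/5000
5 5 8867/10000
6 6 431/500
s(6y) = (1/(431/500) − 1)/(6) = 23/862 ≈ 2.6682%

step 1 [1y] bond c/1=13/200: DF=(2044161/2000000 − 13/200·(0))/(1+13/200) = 9597/10000 ≈ 0.959700
step 2 [2y] swap r/1=482/19115: DF=(1 − 482/19115·(0.959700))/(1+482/19115) = 4759/5000 ≈ 0.951800
step 3 [3y] zero: DF = P = 1179/1250 ≈ 0.943200
step 4 [4y] bond c/1=7/200: DF=(2067383/2000000 − 7/200·(0.959700+0.951800+0.943200))/(1+7/200) = 4511/5000 ≈ 0.902200
step 5 [5y] bond c/1=9/200: DF=(547831/500000 − 9/200·(0.959700+0.951800+0.943200+0.902200))/(1+9/200) = 8867/10000 ≈ 0.886700
step 6 [6y] zero: DF = P = 431/500 ≈ 0.862000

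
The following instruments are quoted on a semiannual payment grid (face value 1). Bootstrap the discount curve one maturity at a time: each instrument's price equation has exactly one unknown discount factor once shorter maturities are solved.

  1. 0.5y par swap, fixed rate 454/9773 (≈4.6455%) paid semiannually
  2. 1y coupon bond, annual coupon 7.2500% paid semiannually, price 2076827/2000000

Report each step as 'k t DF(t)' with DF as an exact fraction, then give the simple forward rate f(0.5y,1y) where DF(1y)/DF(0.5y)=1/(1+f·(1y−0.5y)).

1 1/2 9773/10000
2 1 9679/10000
f(0.5y,1y) = ((9773/10000)/(9679/10000) − 1)/(1/2) = 188/9679 ≈ 1.9423%

step 1 [0.5y] swap r/2=227/9773: DF=(1 − 227/9773·(0))/(1+227/9773) = 9773/10000 ≈ 0.977300
step 2 [1y] bond c/2=29/800: DF=(2076827/2000000 − 29/800·(0.977300))/(1+29/800) = 9679/10000 ≈ 0.967900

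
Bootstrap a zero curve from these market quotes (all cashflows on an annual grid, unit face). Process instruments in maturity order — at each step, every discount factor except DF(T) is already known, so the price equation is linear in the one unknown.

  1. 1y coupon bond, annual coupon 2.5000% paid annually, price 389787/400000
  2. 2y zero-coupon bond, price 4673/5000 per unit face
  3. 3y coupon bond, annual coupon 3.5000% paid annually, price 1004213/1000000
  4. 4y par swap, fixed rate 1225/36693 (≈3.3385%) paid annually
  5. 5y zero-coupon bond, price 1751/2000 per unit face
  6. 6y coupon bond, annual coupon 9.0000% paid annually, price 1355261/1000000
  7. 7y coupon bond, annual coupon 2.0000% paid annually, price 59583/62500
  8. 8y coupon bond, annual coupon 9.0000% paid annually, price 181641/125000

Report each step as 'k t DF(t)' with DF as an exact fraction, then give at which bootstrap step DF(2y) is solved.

1 1 9507/10000
2 2 4673/5000
3 3 1813/2000
4 4 351/400
5 5 1751/2000
6 6 8681/10000
7 7 1657/2000
8 8 4089/5000
DF(2y) is solved at step 2

step 1 [1y] bond c/1=1/40: DF=(389787/400000 − 1/40·(0))/(1+1/40) = 9507/10000 ≈ 0.950700
step 2 [2y] zero: DF = P = 4673/5000 ≈ 0.934600
step 3 [3y] bond c/1=7/200: DF=(1004213/1000000 − 7/200·(0.950700+0.934600))/(1+7/200) = 1813/2000 ≈ 0.906500
step 4 [4y] swap r/1=1225/36693: DF=(1 − 1225/36693·(0.950700+0.934600+0.906500))/(1+1225/36693) = 351/400 ≈ 0.877500
step 5 [5y] zero: DF = P = 1751/2000 ≈ 0.875500
step 6 [6y] bond c/1=9/100: DF=(1355261/1000000 − 9/100·(0.950700+0.934600+0.906500+0.877500+0.875500))/(1+9/100) = 8681/10000 ≈ 0.868100
step 7 [7y] bond c/1=1/50: DF=(59583/62500 − 1/50·(0.950700+0.934600+0.906500+0.877500+0.875500+0.868100))/(1+1/50) = 1657/2000 ≈ 0.828500
step 8 [8y] bond c/1=9/100: DF=(181641/125000 − 9/100·(0.950700+0.934600+0.906500+0.877500+0.875500+0.868100+0.828500))/(1+9/100) = 4089/5000 ≈ 0.817800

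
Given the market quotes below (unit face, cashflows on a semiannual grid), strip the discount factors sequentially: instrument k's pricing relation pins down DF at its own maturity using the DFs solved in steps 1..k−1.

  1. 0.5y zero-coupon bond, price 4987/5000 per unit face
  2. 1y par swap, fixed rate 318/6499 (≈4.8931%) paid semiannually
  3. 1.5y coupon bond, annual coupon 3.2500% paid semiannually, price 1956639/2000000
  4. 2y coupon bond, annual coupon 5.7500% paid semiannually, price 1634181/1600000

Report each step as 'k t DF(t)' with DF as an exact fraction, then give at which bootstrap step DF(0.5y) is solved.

step 1 [0.5y] zero: DF = P = 4987/5000 ≈ 0.997400
step 2 [1y] swap r/2=159/6499: DF=(1 − 159/6499·(0.997400))/(1+159/6499) = 9523/10000 ≈ 0.952300
step 3 [1.5y] bond c/2=13/800: DF=(1956639/2000000 − 13/800·(0.997400+0.952300))/(1+13/800) = 1863/2000 ≈ 0.931500
step 4 [2y] bond c/2=23/800: DF=(1634181/1600000 − 23/800·(0.997400+0.952300+0.931500))/(1+23/800) = 9123/10000 ≈ 0.912300

1 1/2 4987/5000
2 1 9523/10000
3 3/2 1863/2000
4 2 9123/10000
DF(0.5y) is solved at step 1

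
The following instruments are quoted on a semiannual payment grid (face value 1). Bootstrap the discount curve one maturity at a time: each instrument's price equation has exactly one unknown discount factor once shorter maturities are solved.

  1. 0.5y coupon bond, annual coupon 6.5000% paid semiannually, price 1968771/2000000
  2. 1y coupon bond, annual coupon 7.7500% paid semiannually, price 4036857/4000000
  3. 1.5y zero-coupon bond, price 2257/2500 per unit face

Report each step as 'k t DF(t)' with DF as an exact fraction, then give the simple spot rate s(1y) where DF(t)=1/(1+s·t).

step 1 [0.5y] bond c/2=13/400: DF=(1968771/2000000 − 13/400·(0))/(1+13/400) = 4767/5000 ≈ 0.953400
step 2 [1y] bond c/2=31/800: DF=(4036857/4000000 − 31/800·(0.953400))/(1+31/800) = 117/125 ≈ 0.936000
step 3 [1.5y] zero: DF = P = 2257/2500 ≈ 0.902800

1 1/2 4767/5000
2 1 117/125
3 3/2 2257/2500
s(1y) = (1/(117/125) − 1)/(1) = 8/117 ≈ 6.8376%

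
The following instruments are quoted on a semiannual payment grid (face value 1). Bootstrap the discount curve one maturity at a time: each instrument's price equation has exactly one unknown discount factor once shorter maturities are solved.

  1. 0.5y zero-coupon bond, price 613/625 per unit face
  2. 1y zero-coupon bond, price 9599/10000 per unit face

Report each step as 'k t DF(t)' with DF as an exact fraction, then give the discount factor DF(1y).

step 1 [0.5y] zero: DF = P = 613/625 ≈ 0.980800
step 2 [1y] zero: DF = P = 9599/10000 ≈ 0.959900

1 1/2 613/625
2 1 9599/10000
DF(1y) = 9599/10000 ≈ 0.959900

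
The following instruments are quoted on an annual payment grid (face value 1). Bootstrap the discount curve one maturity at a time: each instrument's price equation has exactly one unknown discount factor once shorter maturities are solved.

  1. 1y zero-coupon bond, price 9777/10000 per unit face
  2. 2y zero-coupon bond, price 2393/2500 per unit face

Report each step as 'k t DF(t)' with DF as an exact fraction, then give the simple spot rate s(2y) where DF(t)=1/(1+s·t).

step 1 [1y] zero: DF = P = 9777/10000 ≈ 0.977700
step 2 [2y] zero: DF = P = 2393/2500 ≈ 0.957200

1 1 9777/10000
2 2 2393/2500
s(2y) = (1/(2393/2500) − 1)/(2) = 107/4786 ≈ 2.2357%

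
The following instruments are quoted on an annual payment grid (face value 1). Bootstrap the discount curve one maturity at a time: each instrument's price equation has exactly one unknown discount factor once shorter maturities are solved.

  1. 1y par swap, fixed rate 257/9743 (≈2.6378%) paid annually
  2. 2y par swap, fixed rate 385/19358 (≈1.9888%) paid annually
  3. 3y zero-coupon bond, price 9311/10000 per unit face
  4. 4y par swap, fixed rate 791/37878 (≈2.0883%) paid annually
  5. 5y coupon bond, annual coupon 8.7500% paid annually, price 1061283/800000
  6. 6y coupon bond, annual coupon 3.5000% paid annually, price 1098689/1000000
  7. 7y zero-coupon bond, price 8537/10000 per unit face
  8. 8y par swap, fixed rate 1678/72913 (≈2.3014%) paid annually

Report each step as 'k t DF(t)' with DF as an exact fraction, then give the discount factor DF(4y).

step 1 [1y] swap r/1=257/9743: DF=(1 − 257/9743·(0))/(1+257/9743) = 9743/10000 ≈ 0.974300
step 2 [2y] swap r/1=385/19358: DF=(1 − 385/19358·(0.974300))/(1+385/19358) = 1923/2000 ≈ 0.961500
step 3 [3y] zero: DF = P = 9311/10000 ≈ 0.931100
step 4 [4y] swap r/1=791/37878: DF=(1 − 791/37878·(0.974300+0.961500+0.931100))/(1+791/37878) = 9209/10000 ≈ 0.920900
step 5 [5y] bond c/1=7/80: DF=(1061283/800000 − 7/80·(0.974300+0.961500+0.931100+0.920900))/(1+7/80) = 9151/10000 ≈ 0.915100
step 6 [6y] bond c/1=7/200: DF=(1098689/1000000 − 7/200·(0.974300+0.961500+0.931100+0.920900+0.915100))/(1+7/200) = 361/400 ≈ 0.902500
step 7 [7y] zero: DF = P = 8537/10000 ≈ 0.853700
step 8 [8y] swap r/1=1678/72913: DF=(1 − 1678/72913·(0.974300+0.961500+0.931100+0.920900+0.915100+0.902500+0.853700))/(1+1678/72913) = 4161/5000 ≈ 0.832200

1 1 9743/10000
2 2 1923/2000
3 3 9311/10000
4 4 9209/10000
5 5 9151/10000
6 6 361/400
7 7 8537/10000
8 8 4161/5000
DF(4y) = 9209/10000 ≈ 0.920900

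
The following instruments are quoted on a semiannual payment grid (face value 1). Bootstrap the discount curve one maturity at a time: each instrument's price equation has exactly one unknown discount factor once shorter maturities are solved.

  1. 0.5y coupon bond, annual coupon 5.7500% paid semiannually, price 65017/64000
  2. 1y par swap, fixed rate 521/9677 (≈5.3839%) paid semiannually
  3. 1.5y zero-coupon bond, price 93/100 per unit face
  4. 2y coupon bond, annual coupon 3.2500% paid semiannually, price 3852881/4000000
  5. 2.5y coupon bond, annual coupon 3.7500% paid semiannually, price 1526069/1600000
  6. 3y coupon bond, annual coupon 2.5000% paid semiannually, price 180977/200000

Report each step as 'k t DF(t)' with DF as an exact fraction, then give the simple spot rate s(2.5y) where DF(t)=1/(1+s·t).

1 1/2 79/80
2 1 9479/10000
3 3/2 93/100
4 2 451/500
5 5/2 8669/10000
6 3 1673/2000
s(2.5y) = (1/(8669/10000) − 1)/(5/2) = 2662/43345 ≈ 6.1414%

step 1 [0.5y] bond c/2=23/800: DF=(65017/64000 − 23/800·(0))/(1+23/800) = 79/80 ≈ 0.987500
step 2 [1y] swap r/2=521/19354: DF=(1 − 521/19354·(0.987500))/(1+521/19354) = 9479/10000 ≈ 0.947900
step 3 [1.5y] zero: DF = P = 93/100 ≈ 0.930000
step 4 [2y] bond c/2=13/800: DF=(3852881/4000000 − 13/800·(0.987500+0.947900+0.930000))/(1+13/800) = 451/500 ≈ 0.902000
step 5 [2.5y] bond c/2=3/160: DF=(1526069/1600000 − 3/160·(0.987500+0.947900+0.930000+0.902000))/(1+3/160) = 8669/10000 ≈ 0.866900
step 6 [3y] bond c/2=1/80: DF=(180977/200000 − 1/80·(0.987500+0.947900+0.930000+0.902000+0.866900))/(1+1/80) = 1673/2000 ≈ 0.836500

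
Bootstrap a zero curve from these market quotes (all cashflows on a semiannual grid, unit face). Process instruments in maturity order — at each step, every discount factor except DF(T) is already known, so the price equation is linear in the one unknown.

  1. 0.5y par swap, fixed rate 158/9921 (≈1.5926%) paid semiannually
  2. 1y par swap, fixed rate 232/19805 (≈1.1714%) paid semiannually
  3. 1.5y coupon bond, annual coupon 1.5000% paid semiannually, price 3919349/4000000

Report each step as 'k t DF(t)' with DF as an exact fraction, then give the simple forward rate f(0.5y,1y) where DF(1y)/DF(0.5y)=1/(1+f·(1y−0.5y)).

1 1/2 9921/10000
2 1 2471/2500
3 3/2 4789/5000
f(0.5y,1y) = ((9921/10000)/(2471/2500) − 1)/(1/2) = 37/4942 ≈ 0.7487%

step 1 [0.5y] swap r/2=79/9921: DF=(1 − 79/9921·(0))/(1+79/9921) = 9921/10000 ≈ 0.992100
step 2 [1y] swap r/2=116/19805: DF=(1 − 116/19805·(0.992100))/(1+116/19805) = 2471/2500 ≈ 0.988400
step 3 [1.5y] bond c/2=3/400: DF=(3919349/4000000 − 3/400·(0.992100+0.988400))/(1+3/400) = 4789/5000 ≈ 0.957800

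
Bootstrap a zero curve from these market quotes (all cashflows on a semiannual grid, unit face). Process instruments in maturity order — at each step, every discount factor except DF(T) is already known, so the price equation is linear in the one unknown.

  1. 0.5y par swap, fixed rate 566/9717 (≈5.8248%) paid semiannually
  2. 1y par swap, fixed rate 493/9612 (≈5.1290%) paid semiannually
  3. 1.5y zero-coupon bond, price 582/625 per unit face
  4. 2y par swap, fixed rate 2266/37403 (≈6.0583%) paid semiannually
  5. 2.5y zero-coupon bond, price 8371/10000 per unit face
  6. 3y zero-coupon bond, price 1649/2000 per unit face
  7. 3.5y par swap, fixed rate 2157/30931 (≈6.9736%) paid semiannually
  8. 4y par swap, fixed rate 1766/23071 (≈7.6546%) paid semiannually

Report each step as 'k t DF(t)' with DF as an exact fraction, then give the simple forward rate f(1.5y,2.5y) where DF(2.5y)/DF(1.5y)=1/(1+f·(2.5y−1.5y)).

step 1 [0.5y] swap r/2=283/9717: DF=(1 − 283/9717·(0))/(1+283/9717) = 9717/10000 ≈ 0.971700
step 2 [1y] swap r/2=493/19224: DF=(1 − 493/19224·(0.971700))/(1+493/19224) = 9507/10000 ≈ 0.950700
step 3 [1.5y] zero: DF = P = 582/625 ≈ 0.931200
step 4 [2y] swap r/2=1133/37403: DF=(1 − 1133/37403·(0.971700+0.950700+0.931200))/(1+1133/37403) = 8867/10000 ≈ 0.886700
step 5 [2.5y] zero: DF = P = 8371/10000 ≈ 0.837100
step 6 [3y] zero: DF = P = 1649/2000 ≈ 0.824500
step 7 [3.5y] swap r/2=2157/61862: DF=(1 − 2157/61862·(0.971700+0.950700+0.931200+0.886700+0.837100+0.824500))/(1+2157/61862) = 7843/10000 ≈ 0.784300
step 8 [4y] swap r/2=883/23071: DF=(1 − 883/23071·(0.971700+0.950700+0.931200+0.886700+0.837100+0.824500+0.784300))/(1+883/23071) = 7351/10000 ≈ 0.735100

1 1/2 9717/10000
2 1 9507/10000
3 3/2 582/625
4 2 8867/10000
5 5/2 8371/10000
6 3 1649/2000
7 7/2 7843/10000
8 4 7351/10000
f(1.5y,2.5y) = ((582/625)/(8371/10000) − 1)/(1) = 941/8371 ≈ 11.2412%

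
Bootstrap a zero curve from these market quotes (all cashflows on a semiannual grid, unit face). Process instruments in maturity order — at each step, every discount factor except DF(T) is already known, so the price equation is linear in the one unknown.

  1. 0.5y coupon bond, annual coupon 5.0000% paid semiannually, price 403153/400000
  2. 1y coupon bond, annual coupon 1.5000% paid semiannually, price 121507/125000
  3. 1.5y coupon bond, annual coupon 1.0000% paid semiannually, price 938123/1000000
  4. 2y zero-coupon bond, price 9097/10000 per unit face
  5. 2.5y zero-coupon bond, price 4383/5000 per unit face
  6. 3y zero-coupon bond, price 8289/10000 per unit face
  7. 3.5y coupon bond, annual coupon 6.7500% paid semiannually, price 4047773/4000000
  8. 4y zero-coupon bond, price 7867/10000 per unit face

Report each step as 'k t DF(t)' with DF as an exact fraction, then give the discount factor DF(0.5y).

step 1 [0.5y] bond c/2=1/40: DF=(403153/400000 − 1/40·(0))/(1+1/40) = 9833/10000 ≈ 0.983300
step 2 [1y] bond c/2=3/400: DF=(121507/125000 − 3/400·(0.983300))/(1+3/400) = 383/400 ≈ 0.957500
step 3 [1.5y] bond c/2=1/200: DF=(938123/1000000 − 1/200·(0.983300+0.957500))/(1+1/200) = 4619/5000 ≈ 0.923800
step 4 [2y] zero: DF = P = 9097/10000 ≈ 0.909700
step 5 [2.5y] zero: DF = P = 4383/5000 ≈ 0.876600
step 6 [3y] zero: DF = P = 8289/10000 ≈ 0.828900
step 7 [3.5y] bond c/2=27/800: DF=(4047773/4000000 − 27/800·(0.983300+0.957500+0.923800+0.909700+0.876600+0.828900))/(1+27/800) = 4/5 ≈ 0.800000
step 8 [4y] zero: DF = P = 7867/10000 ≈ 0.786700

1 1/2 9833/10000
2 1 383/400
3 3/2 4619/5000
4 2 9097/10000
5 5/2 4383/5000
6 3 8289/10000
7 7/2 4/5
8 4 7867/10000
DF(0.5y) = 9833/10000 ≈ 0.983300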